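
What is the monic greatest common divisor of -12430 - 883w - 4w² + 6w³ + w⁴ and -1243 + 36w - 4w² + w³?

Repeated division with remainder:
  w⁴ + 6w³ - 4w² - 883w - 12430 = (w + 10)(w³ - 4w² + 36w - 1243) + (0)
The last nonzero remainder w³ - 4w² + 36w - 1243 is already monic.

-1243 + 36w - 4w² + w³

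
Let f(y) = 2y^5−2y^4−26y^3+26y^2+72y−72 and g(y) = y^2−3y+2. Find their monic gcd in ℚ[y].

y^2−3y+2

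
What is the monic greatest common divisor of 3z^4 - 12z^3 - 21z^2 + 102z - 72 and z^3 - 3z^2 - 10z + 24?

Euclidean algorithm in ℚ[z]:
  3z^4 - 12z^3 - 21z^2 + 102z - 72 = (3z - 3)(z^3 - 3z^2 - 10z + 24) + (0)
The last nonzero remainder z^3 - 3z^2 - 10z + 24 is already monic.

z^3 - 3z^2 - 10z + 24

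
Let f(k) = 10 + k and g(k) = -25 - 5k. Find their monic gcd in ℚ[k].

By polynomial division,
  k + 10 = (-1/5)(-5k - 25) + (5)
  -5k - 25 = (-k - 5)(5) + (0)
The last nonzero remainder is the constant 5, so the polynomials are coprime and gcd = 1.

1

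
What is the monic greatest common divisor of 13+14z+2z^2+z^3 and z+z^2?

Repeated division with remainder:
  z^3+2z^2+14z+13 = (z+1)(z^2+z) + (13z+13)
  z^2+z = ((1/13)z)(13z+13) + (0)
Last nonzero remainder: 13z+13. Dividing through by 13 gives the monic gcd z+1.

1+z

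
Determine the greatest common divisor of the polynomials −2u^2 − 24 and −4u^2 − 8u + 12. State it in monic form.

Repeated division with remainder:
  −2u^2 − 24 = (1/2)(−4u^2 − 8u + 12) + (4u − 30)
  −4u^2 − 8u + 12 = (−u − 19/2)(4u − 30) + (−273)
  4u − 30 = (−(4/273)u + 10/91)(−273) + (0)
The last nonzero remainder is the constant −273, so the polynomials are coprime and gcd = 1.

1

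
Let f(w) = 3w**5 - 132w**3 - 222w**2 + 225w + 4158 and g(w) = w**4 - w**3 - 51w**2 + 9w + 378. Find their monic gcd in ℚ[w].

w**3 - 4w**2 - 39w + 126

Euclidean algorithm in ℚ[w]:
  3w**5 - 132w**3 - 222w**2 + 225w + 4158 = (3w + 3)(w**4 - w**3 - 51w**2 + 9w + 378) + (24w**3 - 96w**2 - 936w + 3024)
  w**4 - w**3 - 51w**2 + 9w + 378 = ((1/24)w + 1/8)(24w**3 - 96w**2 - 936w + 3024) + (0)
Last nonzero remainder: 24w**3 - 96w**2 - 936w + 3024. Dividing through by 24 gives the monic gcd w**3 - 4w**2 - 39w + 126.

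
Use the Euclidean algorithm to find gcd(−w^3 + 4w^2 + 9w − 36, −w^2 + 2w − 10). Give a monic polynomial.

Euclidean algorithm in ℚ[w]:
  −w^3 + 4w^2 + 9w − 36 = (w − 2)(−w^2 + 2w − 10) + (23w − 56)
  −w^2 + 2w − 10 = (−(1/23)w − 10/529)(23w − 56) + (−5850/529)
  23w − 56 = (−(12167/5850)w + 14812/2925)(−5850/529) + (0)
The last nonzero remainder is the constant −5850/529, so the polynomials are coprime and gcd = 1.

1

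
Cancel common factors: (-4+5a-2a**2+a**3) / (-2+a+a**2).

Repeated division with remainder:
  a**3-2a**2+5a-4 = (a-3)(a**2+a-2) + (10a-10)
  a**2+a-2 = ((1/10)a+1/5)(10a-10) + (0)
Last nonzero remainder: 10a-10. Dividing through by 10 gives the monic gcd a-1.
Cancel a-1 from numerator and denominator to get the reduced form.

(4-a+a**2)/(2+a)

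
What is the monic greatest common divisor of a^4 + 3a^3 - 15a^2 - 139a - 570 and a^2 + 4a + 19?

a^2 + 4a + 19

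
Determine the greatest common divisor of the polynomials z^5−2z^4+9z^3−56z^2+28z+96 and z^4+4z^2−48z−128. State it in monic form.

By polynomial division,
  z^5−2z^4+9z^3−56z^2+28z+96 = (z−2)(z^4+4z^2−48z−128) + (5z^3+60z−160)
  z^4+4z^2−48z−128 = ((1/5)z)(5z^3+60z−160) + (−8z^2−16z−128)
  5z^3+60z−160 = (−(5/8)z+5/4)(−8z^2−16z−128) + (0)
Last nonzero remainder: −8z^2−16z−128. Dividing through by −8 gives the monic gcd z^2+2z+16.

z^2+2z+16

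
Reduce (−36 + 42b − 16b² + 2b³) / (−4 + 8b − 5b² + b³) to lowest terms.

(18 − 12b + 2b²)/(2 − 3b + b²)

By polynomial division,
  2b³ − 16b² + 42b − 36 = (2)(b³ − 5b² + 8b − 4) + (−6b² + 26b − 28)
  b³ − 5b² + 8b − 4 = (−(1/6)b + 1/9)(−6b² + 26b − 28) + ((4/9)b − 8/9)
  −6b² + 26b − 28 = (−(27/2)b + 63/2)((4/9)b − 8/9) + (0)
Last nonzero remainder: (4/9)b − 8/9. Dividing through by 4/9 gives the monic gcd b − 2.
Cancel b − 2 from numerator and denominator to get the reduced form.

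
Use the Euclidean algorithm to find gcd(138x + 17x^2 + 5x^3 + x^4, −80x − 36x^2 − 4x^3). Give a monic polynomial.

By polynomial division,
  x^4 + 5x^3 + 17x^2 + 138x = (−(1/4)x + 1)(−4x^3 − 36x^2 − 80x) + (33x^2 + 218x)
  −4x^3 − 36x^2 − 80x = (−(4/33)x − 316/1089)(33x^2 + 218x) + (−(18232/1089)x)
  33x^2 + 218x = (−(35937/18232)x − 118701/9116)(−(18232/1089)x) + (0)
Last nonzero remainder: −(18232/1089)x. Dividing through by −18232/1089 gives the monic gcd x.

x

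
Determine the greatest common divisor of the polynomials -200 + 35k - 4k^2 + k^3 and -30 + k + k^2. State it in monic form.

Euclidean algorithm in ℚ[k]:
  k^3 - 4k^2 + 35k - 200 = (k - 5)(k^2 + k - 30) + (70k - 350)
  k^2 + k - 30 = ((1/70)k + 3/35)(70k - 350) + (0)
Last nonzero remainder: 70k - 350. Dividing through by 70 gives the monic gcd k - 5.

-5 + k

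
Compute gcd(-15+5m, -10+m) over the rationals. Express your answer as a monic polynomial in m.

1

Apply the Euclidean algorithm:
  5m-15 = (5)(m-10) + (35)
  m-10 = ((1/35)m-2/7)(35) + (0)
The last nonzero remainder is the constant 35, so the polynomials are coprime and gcd = 1.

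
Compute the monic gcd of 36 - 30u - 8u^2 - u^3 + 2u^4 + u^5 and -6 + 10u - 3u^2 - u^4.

-6 + 4u + u^2 + u^3

Euclidean algorithm in ℚ[u]:
  u^5 + 2u^4 - u^3 - 8u^2 - 30u + 36 = (-u - 2)(-u^4 - 3u^2 + 10u - 6) + (-4u^3 - 4u^2 - 16u + 24)
  -u^4 - 3u^2 + 10u - 6 = ((1/4)u - 1/4)(-4u^3 - 4u^2 - 16u + 24) + (0)
Last nonzero remainder: -4u^3 - 4u^2 - 16u + 24. Dividing through by -4 gives the monic gcd u^3 + u^2 + 4u - 6.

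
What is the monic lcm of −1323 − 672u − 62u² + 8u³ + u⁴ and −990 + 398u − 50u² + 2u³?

Euclidean algorithm in ℚ[u]:
  u⁴ + 8u³ − 62u² − 672u − 1323 = ((1/2)u + 33/2)(2u³ − 50u² + 398u − 990) + (564u² − 6744u + 15012)
  2u³ − 50u² + 398u − 990 = ((1/282)u − 613/13254)(564u² − 6744u + 15012) + ((72576/2209)u − 653184/2209)
  564u² − 6744u + 15012 = ((103823/6048)u − 307051/6048)((72576/2209)u − 653184/2209) + (0)
Last nonzero remainder: (72576/2209)u − 653184/2209. Dividing through by 72576/2209 gives the monic gcd u − 9.
Then lcm(f, g) = f·g / gcd(f, g); expanding and making the result monic gives the answer.

−72765 − 15792u + 6019u² + 760u³ − 135u⁴ − 8u⁵ + u⁶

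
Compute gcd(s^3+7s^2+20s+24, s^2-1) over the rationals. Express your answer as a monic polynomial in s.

1

Repeated division with remainder:
  s^3+7s^2+20s+24 = (s+7)(s^2-1) + (21s+31)
  s^2-1 = ((1/21)s-31/441)(21s+31) + (520/441)
  21s+31 = ((9261/520)s+13671/520)(520/441) + (0)
The last nonzero remainder is the constant 520/441, so the polynomials are coprime and gcd = 1.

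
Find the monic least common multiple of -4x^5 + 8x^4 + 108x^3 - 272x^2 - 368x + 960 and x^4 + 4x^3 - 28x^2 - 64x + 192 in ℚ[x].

x^7 + 8x^6 - 23x^5 - 250x^4 + 124x^3 + 2312x^2 - 192x - 5760

Euclidean algorithm in ℚ[x]:
  -4x^5 + 8x^4 + 108x^3 - 272x^2 - 368x + 960 = (-4x + 24)(x^4 + 4x^3 - 28x^2 - 64x + 192) + (-100x^3 + 144x^2 + 1936x - 3648)
  x^4 + 4x^3 - 28x^2 - 64x + 192 = (-(1/100)x - 34/625)(-100x^3 + 144x^2 + 1936x - 3648) + (-(504/625)x^2 + (3024/625)x - 4032/625)
  -100x^3 + 144x^2 + 1936x - 3648 = ((15625/126)x + 11875/21)(-(504/625)x^2 + (3024/625)x - 4032/625) + (0)
Last nonzero remainder: -(504/625)x^2 + (3024/625)x - 4032/625. Dividing through by -504/625 gives the monic gcd x^2 - 6x + 8.
Then lcm(f, g) = f·g / gcd(f, g); expanding and making the result monic gives the answer.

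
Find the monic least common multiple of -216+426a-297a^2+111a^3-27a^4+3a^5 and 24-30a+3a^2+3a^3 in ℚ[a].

Apply the Euclidean algorithm:
  3a^5-27a^4+111a^3-297a^2+426a-216 = (a^2-10a+57)(3a^3+3a^2-30a+24) + (-792a^2+2376a-1584)
  3a^3+3a^2-30a+24 = (-(1/264)a-1/66)(-792a^2+2376a-1584) + (0)
Last nonzero remainder: -792a^2+2376a-1584. Dividing through by -792 gives the monic gcd a^2-3a+2.
Then lcm(f, g) = f·g / gcd(f, g); expanding and making the result monic gives the answer.

-288+496a-254a^2+49a^3+a^4-5a^5+a^6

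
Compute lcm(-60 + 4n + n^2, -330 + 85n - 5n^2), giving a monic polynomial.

660 - 104n - 7n^2 + n^3

Apply the Euclidean algorithm:
  n^2 + 4n - 60 = (-1/5)(-5n^2 + 85n - 330) + (21n - 126)
  -5n^2 + 85n - 330 = (-(5/21)n + 55/21)(21n - 126) + (0)
Last nonzero remainder: 21n - 126. Dividing through by 21 gives the monic gcd n - 6.
Then lcm(f, g) = f·g / gcd(f, g); expanding and making the result monic gives the answer.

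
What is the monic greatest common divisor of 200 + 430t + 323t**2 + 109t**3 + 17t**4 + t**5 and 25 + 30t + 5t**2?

Apply the Euclidean algorithm:
  t**5 + 17t**4 + 109t**3 + 323t**2 + 430t + 200 = ((1/5)t**3 + (11/5)t**2 + (38/5)t + 8)(5t**2 + 30t + 25) + (0)
Last nonzero remainder: 5t**2 + 30t + 25. Dividing through by 5 gives the monic gcd t**2 + 6t + 5.

5 + 6t + t**2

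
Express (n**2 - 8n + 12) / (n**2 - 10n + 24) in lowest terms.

Apply the Euclidean algorithm:
  n**2 - 8n + 12 = (n**2 - 10n + 24) + (2n - 12)
  n**2 - 10n + 24 = ((1/2)n - 2)(2n - 12) + (0)
Last nonzero remainder: 2n - 12. Dividing through by 2 gives the monic gcd n - 6.
Cancel n - 6 from numerator and denominator to get the reduced form.

(n - 2)/(n - 4)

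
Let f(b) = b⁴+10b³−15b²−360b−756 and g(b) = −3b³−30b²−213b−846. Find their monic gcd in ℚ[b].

b+6

Repeated division with remainder:
  b⁴+10b³−15b²−360b−756 = (−(1/3)b)(−3b³−30b²−213b−846) + (−86b²−642b−756)
  −3b³−30b²−213b−846 = ((3/86)b+327/3698)(−86b²−642b−756) + (−(240108/1849)b−1440648/1849)
  −86b²−642b−756 = ((79507/120054)b+38829/40018)(−(240108/1849)b−1440648/1849) + (0)
Last nonzero remainder: −(240108/1849)b−1440648/1849. Dividing through by −240108/1849 gives the monic gcd b+6.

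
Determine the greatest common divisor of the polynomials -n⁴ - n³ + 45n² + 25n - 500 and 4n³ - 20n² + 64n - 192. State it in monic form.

n - 4

Repeated division with remainder:
  -n⁴ - n³ + 45n² + 25n - 500 = (-(1/4)n - 3/2)(4n³ - 20n² + 64n - 192) + (31n² + 73n - 788)
  4n³ - 20n² + 64n - 192 = ((4/31)n - 912/961)(31n² + 73n - 788) + ((225792/961)n - 903168/961)
  31n² + 73n - 788 = ((29791/225792)n + 189317/225792)((225792/961)n - 903168/961) + (0)
Last nonzero remainder: (225792/961)n - 903168/961. Dividing through by 225792/961 gives the monic gcd n - 4.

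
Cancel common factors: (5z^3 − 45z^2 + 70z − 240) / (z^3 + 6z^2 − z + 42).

(5z − 40)/(z + 7)

Euclidean algorithm in ℚ[z]:
  5z^3 − 45z^2 + 70z − 240 = (5)(z^3 + 6z^2 − z + 42) + (−75z^2 + 75z − 450)
  z^3 + 6z^2 − z + 42 = (−(1/75)z − 7/75)(−75z^2 + 75z − 450) + (0)
Last nonzero remainder: −75z^2 + 75z − 450. Dividing through by −75 gives the monic gcd z^2 − z + 6.
Cancel z^2 − z + 6 from numerator and denominator to get the reduced form.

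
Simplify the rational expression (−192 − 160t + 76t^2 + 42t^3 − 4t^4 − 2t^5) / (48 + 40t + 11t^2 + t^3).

Apply the Euclidean algorithm:
  −2t^5 − 4t^4 + 42t^3 + 76t^2 − 160t − 192 = (−2t^2 + 18t − 76)(t^3 + 11t^2 + 40t + 48) + (288t^2 + 2016t + 3456)
  t^3 + 11t^2 + 40t + 48 = ((1/288)t + 1/72)(288t^2 + 2016t + 3456) + (0)
Last nonzero remainder: 288t^2 + 2016t + 3456. Dividing through by 288 gives the monic gcd t^2 + 7t + 12.
Cancel t^2 + 7t + 12 from numerator and denominator to get the reduced form.

(−16 − 4t + 10t^2 − 2t^3)/(4 + t)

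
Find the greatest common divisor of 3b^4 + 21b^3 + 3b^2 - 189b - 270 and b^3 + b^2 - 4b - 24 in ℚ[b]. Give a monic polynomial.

Apply the Euclidean algorithm:
  3b^4 + 21b^3 + 3b^2 - 189b - 270 = (3b + 18)(b^3 + b^2 - 4b - 24) + (-3b^2 - 45b + 162)
  b^3 + b^2 - 4b - 24 = (-(1/3)b + 14/3)(-3b^2 - 45b + 162) + (260b - 780)
  -3b^2 - 45b + 162 = (-(3/260)b - 27/130)(260b - 780) + (0)
Last nonzero remainder: 260b - 780. Dividing through by 260 gives the monic gcd b - 3.

b - 3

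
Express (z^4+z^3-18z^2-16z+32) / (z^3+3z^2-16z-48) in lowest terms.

(z^2+z-2)/(z+3)

Apply the Euclidean algorithm:
  z^4+z^3-18z^2-16z+32 = (z-2)(z^3+3z^2-16z-48) + (4z^2-64)
  z^3+3z^2-16z-48 = ((1/4)z+3/4)(4z^2-64) + (0)
Last nonzero remainder: 4z^2-64. Dividing through by 4 gives the monic gcd z^2-16.
Cancel z^2-16 from numerator and denominator to get the reduced form.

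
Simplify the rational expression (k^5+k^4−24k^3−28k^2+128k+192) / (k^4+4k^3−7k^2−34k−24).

(k^2−2k−8)/(k+1)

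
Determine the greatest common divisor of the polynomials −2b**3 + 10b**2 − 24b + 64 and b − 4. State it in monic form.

b − 4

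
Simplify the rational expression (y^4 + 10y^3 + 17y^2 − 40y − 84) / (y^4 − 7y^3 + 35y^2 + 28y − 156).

Euclidean algorithm in ℚ[y]:
  y^4 + 10y^3 + 17y^2 − 40y − 84 = (y^4 − 7y^3 + 35y^2 + 28y − 156) + (17y^3 − 18y^2 − 68y + 72)
  y^4 − 7y^3 + 35y^2 + 28y − 156 = ((1/17)y − 101/289)(17y^3 − 18y^2 − 68y + 72) + ((9453/289)y^2 − 37812/289)
  17y^3 − 18y^2 − 68y + 72 = ((4913/9453)y − 1734/3151)((9453/289)y^2 − 37812/289) + (0)
Last nonzero remainder: (9453/289)y^2 − 37812/289. Dividing through by 9453/289 gives the monic gcd y^2 − 4.
Cancel y^2 − 4 from numerator and denominator to get the reduced form.

(y^2 + 10y + 21)/(y^2 − 7y + 39)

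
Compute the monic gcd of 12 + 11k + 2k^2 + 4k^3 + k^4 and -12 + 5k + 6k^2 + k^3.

4 + k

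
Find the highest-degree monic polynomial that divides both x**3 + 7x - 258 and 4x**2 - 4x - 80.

1

Repeated division with remainder:
  x**3 + 7x - 258 = ((1/4)x + 1/4)(4x**2 - 4x - 80) + (28x - 238)
  4x**2 - 4x - 80 = ((1/7)x + 15/14)(28x - 238) + (175)
  28x - 238 = ((4/25)x - 34/25)(175) + (0)
The last nonzero remainder is the constant 175, so the polynomials are coprime and gcd = 1.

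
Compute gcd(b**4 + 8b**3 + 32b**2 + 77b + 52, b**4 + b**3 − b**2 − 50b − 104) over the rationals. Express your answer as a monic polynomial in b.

b**2 + 3b + 13

By polynomial division,
  b**4 + 8b**3 + 32b**2 + 77b + 52 = (b**4 + b**3 − b**2 − 50b − 104) + (7b**3 + 33b**2 + 127b + 156)
  b**4 + b**3 − b**2 − 50b − 104 = ((1/7)b − 26/49)(7b**3 + 33b**2 + 127b + 156) + (−(80/49)b**2 − (240/49)b − 1040/49)
  7b**3 + 33b**2 + 127b + 156 = (−(343/80)b − 147/20)(−(80/49)b**2 − (240/49)b − 1040/49) + (0)
Last nonzero remainder: −(80/49)b**2 − (240/49)b − 1040/49. Dividing through by −80/49 gives the monic gcd b**2 + 3b + 13.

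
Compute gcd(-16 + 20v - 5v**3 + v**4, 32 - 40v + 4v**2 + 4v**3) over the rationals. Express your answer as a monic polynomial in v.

2 - 3v + v**2

Euclidean algorithm in ℚ[v]:
  v**4 - 5v**3 + 20v - 16 = ((1/4)v - 3/2)(4v**3 + 4v**2 - 40v + 32) + (16v**2 - 48v + 32)
  4v**3 + 4v**2 - 40v + 32 = ((1/4)v + 1)(16v**2 - 48v + 32) + (0)
Last nonzero remainder: 16v**2 - 48v + 32. Dividing through by 16 gives the monic gcd v**2 - 3v + 2.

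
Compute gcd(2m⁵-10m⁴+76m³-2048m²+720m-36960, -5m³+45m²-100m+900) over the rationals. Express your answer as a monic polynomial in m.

m²+20

Repeated division with remainder:
  2m⁵-10m⁴+76m³-2048m²+720m-36960 = (-(2/5)m²-(8/5)m-108/5)(-5m³+45m²-100m+900) + (-876m²-17520)
  -5m³+45m²-100m+900 = ((5/876)m-15/292)(-876m²-17520) + (0)
Last nonzero remainder: -876m²-17520. Dividing through by -876 gives the monic gcd m²+20.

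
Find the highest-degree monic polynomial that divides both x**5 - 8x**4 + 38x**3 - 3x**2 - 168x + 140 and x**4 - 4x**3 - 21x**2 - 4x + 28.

x**2 + x - 2

Repeated division with remainder:
  x**5 - 8x**4 + 38x**3 - 3x**2 - 168x + 140 = (x - 4)(x**4 - 4x**3 - 21x**2 - 4x + 28) + (43x**3 - 83x**2 - 212x + 252)
  x**4 - 4x**3 - 21x**2 - 4x + 28 = ((1/43)x - 89/1849)(43x**3 - 83x**2 - 212x + 252) + (-(37100/1849)x**2 - (37100/1849)x + 74200/1849)
  43x**3 - 83x**2 - 212x + 252 = (-(79507/37100)x + 16641/2650)(-(37100/1849)x**2 - (37100/1849)x + 74200/1849) + (0)
Last nonzero remainder: -(37100/1849)x**2 - (37100/1849)x + 74200/1849. Dividing through by -37100/1849 gives the monic gcd x**2 + x - 2.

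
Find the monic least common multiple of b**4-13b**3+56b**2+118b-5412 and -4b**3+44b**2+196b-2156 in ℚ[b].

b**6-13b**5+7b**4+755b**3-8156b**2-5782b+265188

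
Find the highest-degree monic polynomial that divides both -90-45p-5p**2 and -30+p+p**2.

6+p

Euclidean algorithm in ℚ[p]:
  -5p**2-45p-90 = (-5)(p**2+p-30) + (-40p-240)
  p**2+p-30 = (-(1/40)p+1/8)(-40p-240) + (0)
Last nonzero remainder: -40p-240. Dividing through by -40 gives the monic gcd p+6.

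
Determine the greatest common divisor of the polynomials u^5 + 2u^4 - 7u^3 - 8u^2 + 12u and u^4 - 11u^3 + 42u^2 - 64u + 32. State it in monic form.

u^2 - 3u + 2

By polynomial division,
  u^5 + 2u^4 - 7u^3 - 8u^2 + 12u = (u + 13)(u^4 - 11u^3 + 42u^2 - 64u + 32) + (94u^3 - 490u^2 + 812u - 416)
  u^4 - 11u^3 + 42u^2 - 64u + 32 = ((1/94)u - 136/2209)(94u^3 - 490u^2 + 812u - 416) + ((7056/2209)u^2 - (21168/2209)u + 14112/2209)
  94u^3 - 490u^2 + 812u - 416 = ((103823/3528)u - 28717/441)((7056/2209)u^2 - (21168/2209)u + 14112/2209) + (0)
Last nonzero remainder: (7056/2209)u^2 - (21168/2209)u + 14112/2209. Dividing through by 7056/2209 gives the monic gcd u^2 - 3u + 2.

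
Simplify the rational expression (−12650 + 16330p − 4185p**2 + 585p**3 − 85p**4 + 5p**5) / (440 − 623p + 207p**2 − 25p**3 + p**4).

By polynomial division,
  5p**5 − 85p**4 + 585p**3 − 4185p**2 + 16330p − 12650 = (5p + 40)(p**4 − 25p**3 + 207p**2 − 623p + 440) + (550p**3 − 9350p**2 + 39050p − 30250)
  p**4 − 25p**3 + 207p**2 − 623p + 440 = ((1/550)p − 4/275)(550p**3 − 9350p**2 + 39050p − 30250) + (0)
Last nonzero remainder: 550p**3 − 9350p**2 + 39050p − 30250. Dividing through by 550 gives the monic gcd p**3 − 17p**2 + 71p − 55.
Cancel p**3 − 17p**2 + 71p − 55 from numerator and denominator to get the reduced form.

(230 + 5p**2)/(−8 + p)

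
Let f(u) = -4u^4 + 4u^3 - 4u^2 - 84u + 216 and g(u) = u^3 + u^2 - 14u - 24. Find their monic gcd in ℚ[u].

u + 3

Repeated division with remainder:
  -4u^4 + 4u^3 - 4u^2 - 84u + 216 = (-4u + 8)(u^3 + u^2 - 14u - 24) + (-68u^2 - 68u + 408)
  u^3 + u^2 - 14u - 24 = (-(1/68)u)(-68u^2 - 68u + 408) + (-8u - 24)
  -68u^2 - 68u + 408 = ((17/2)u - 17)(-8u - 24) + (0)
Last nonzero remainder: -8u - 24. Dividing through by -8 gives the monic gcd u + 3.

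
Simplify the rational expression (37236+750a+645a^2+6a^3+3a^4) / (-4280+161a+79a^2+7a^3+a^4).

(348-6a+3a^2)/(-40+3a+a^2)

By polynomial division,
  3a^4+6a^3+645a^2+750a+37236 = (3)(a^4+7a^3+79a^2+161a-4280) + (-15a^3+408a^2+267a+50076)
  a^4+7a^3+79a^2+161a-4280 = (-(1/15)a-57/25)(-15a^3+408a^2+267a+50076) + ((25676/25)a^2+(102704/25)a+2747332/25)
  -15a^3+408a^2+267a+50076 = (-(375/25676)a+2925/6419)((25676/25)a^2+(102704/25)a+2747332/25) + (0)
Last nonzero remainder: (25676/25)a^2+(102704/25)a+2747332/25. Dividing through by 25676/25 gives the monic gcd a^2+4a+107.
Cancel a^2+4a+107 from numerator and denominator to get the reduced form.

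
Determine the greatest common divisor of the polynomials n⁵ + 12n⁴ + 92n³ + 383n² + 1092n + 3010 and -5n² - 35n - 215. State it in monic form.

n² + 7n + 43

Repeated division with remainder:
  n⁵ + 12n⁴ + 92n³ + 383n² + 1092n + 3010 = (-(1/5)n³ - n² - (14/5)n - 14)(-5n² - 35n - 215) + (0)
Last nonzero remainder: -5n² - 35n - 215. Dividing through by -5 gives the monic gcd n² + 7n + 43.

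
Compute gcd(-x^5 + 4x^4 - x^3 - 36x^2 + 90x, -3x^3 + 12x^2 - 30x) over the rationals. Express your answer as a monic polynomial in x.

x^3 - 4x^2 + 10x

Apply the Euclidean algorithm:
  -x^5 + 4x^4 - x^3 - 36x^2 + 90x = ((1/3)x^2 - 3)(-3x^3 + 12x^2 - 30x) + (0)
Last nonzero remainder: -3x^3 + 12x^2 - 30x. Dividing through by -3 gives the monic gcd x^3 - 4x^2 + 10x.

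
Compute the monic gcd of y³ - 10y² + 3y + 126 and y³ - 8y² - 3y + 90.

y² - 3y - 18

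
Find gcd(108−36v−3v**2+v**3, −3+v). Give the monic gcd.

By polynomial division,
  v**3−3v**2−36v+108 = (v**2−36)(v−3) + (0)
The last nonzero remainder v−3 is already monic.

−3+v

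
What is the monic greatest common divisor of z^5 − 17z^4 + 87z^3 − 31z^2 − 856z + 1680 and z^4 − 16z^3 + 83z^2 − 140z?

z^3 − 16z^2 + 83z − 140

By polynomial division,
  z^5 − 17z^4 + 87z^3 − 31z^2 − 856z + 1680 = (z − 1)(z^4 − 16z^3 + 83z^2 − 140z) + (−12z^3 + 192z^2 − 996z + 1680)
  z^4 − 16z^3 + 83z^2 − 140z = (−(1/12)z)(−12z^3 + 192z^2 − 996z + 1680) + (0)
Last nonzero remainder: −12z^3 + 192z^2 − 996z + 1680. Dividing through by −12 gives the monic gcd z^3 − 16z^2 + 83z − 140.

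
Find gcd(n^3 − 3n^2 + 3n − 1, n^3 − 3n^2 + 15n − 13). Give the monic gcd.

Euclidean algorithm in ℚ[n]:
  n^3 − 3n^2 + 3n − 1 = (n^3 − 3n^2 + 15n − 13) + (−12n + 12)
  n^3 − 3n^2 + 15n − 13 = (−(1/12)n^2 + (1/6)n − 13/12)(−12n + 12) + (0)
Last nonzero remainder: −12n + 12. Dividing through by −12 gives the monic gcd n − 1.

n − 1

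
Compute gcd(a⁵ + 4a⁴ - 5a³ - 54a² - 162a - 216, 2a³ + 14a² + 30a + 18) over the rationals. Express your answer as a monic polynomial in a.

a² + 6a + 9

By polynomial division,
  a⁵ + 4a⁴ - 5a³ - 54a² - 162a - 216 = ((1/2)a² - (3/2)a + 1/2)(2a³ + 14a² + 30a + 18) + (-25a² - 150a - 225)
  2a³ + 14a² + 30a + 18 = (-(2/25)a - 2/25)(-25a² - 150a - 225) + (0)
Last nonzero remainder: -25a² - 150a - 225. Dividing through by -25 gives the monic gcd a² + 6a + 9.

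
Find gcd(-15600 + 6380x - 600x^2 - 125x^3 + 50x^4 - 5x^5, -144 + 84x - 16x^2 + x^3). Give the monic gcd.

24 - 10x + x^2

Repeated division with remainder:
  -5x^5 + 50x^4 - 125x^3 - 600x^2 + 6380x - 15600 = (-5x^2 - 30x - 185)(x^3 - 16x^2 + 84x - 144) + (-1760x^2 + 17600x - 42240)
  x^3 - 16x^2 + 84x - 144 = (-(1/1760)x + 3/880)(-1760x^2 + 17600x - 42240) + (0)
Last nonzero remainder: -1760x^2 + 17600x - 42240. Dividing through by -1760 gives the monic gcd x^2 - 10x + 24.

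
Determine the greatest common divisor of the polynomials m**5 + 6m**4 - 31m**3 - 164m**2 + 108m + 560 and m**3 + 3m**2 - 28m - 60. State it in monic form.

m**2 - 3m - 10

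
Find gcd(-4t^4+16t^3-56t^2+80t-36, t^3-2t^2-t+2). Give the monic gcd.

t-1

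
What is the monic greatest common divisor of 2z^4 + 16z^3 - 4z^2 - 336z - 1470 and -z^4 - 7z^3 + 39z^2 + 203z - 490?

Euclidean algorithm in ℚ[z]:
  2z^4 + 16z^3 - 4z^2 - 336z - 1470 = (-2)(-z^4 - 7z^3 + 39z^2 + 203z - 490) + (2z^3 + 74z^2 + 70z - 2450)
  -z^4 - 7z^3 + 39z^2 + 203z - 490 = (-(1/2)z + 15)(2z^3 + 74z^2 + 70z - 2450) + (-1036z^2 - 2072z + 36260)
  2z^3 + 74z^2 + 70z - 2450 = (-(1/518)z - 5/74)(-1036z^2 - 2072z + 36260) + (0)
Last nonzero remainder: -1036z^2 - 2072z + 36260. Dividing through by -1036 gives the monic gcd z^2 + 2z - 35.

z^2 + 2z - 35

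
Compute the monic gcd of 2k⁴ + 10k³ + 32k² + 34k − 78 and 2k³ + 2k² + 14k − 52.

k² + 3k + 13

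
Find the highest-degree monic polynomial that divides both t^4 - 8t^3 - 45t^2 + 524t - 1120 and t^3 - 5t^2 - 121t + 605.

Apply the Euclidean algorithm:
  t^4 - 8t^3 - 45t^2 + 524t - 1120 = (t - 3)(t^3 - 5t^2 - 121t + 605) + (61t^2 - 444t + 695)
  t^3 - 5t^2 - 121t + 605 = ((1/61)t + 139/3721)(61t^2 - 444t + 695) + (-(430920/3721)t + 2154600/3721)
  61t^2 - 444t + 695 = (-(226981/430920)t + 517219/430920)(-(430920/3721)t + 2154600/3721) + (0)
Last nonzero remainder: -(430920/3721)t + 2154600/3721. Dividing through by -430920/3721 gives the monic gcd t - 5.

t - 5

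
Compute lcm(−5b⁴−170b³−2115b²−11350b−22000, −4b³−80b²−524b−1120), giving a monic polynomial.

b⁵+41b⁴+661b³+5231b²+20290b+30800

Euclidean algorithm in ℚ[b]:
  −5b⁴−170b³−2115b²−11350b−22000 = ((5/4)b+35/2)(−4b³−80b²−524b−1120) + (−60b²−780b−2400)
  −4b³−80b²−524b−1120 = ((1/15)b+7/15)(−60b²−780b−2400) + (0)
Last nonzero remainder: −60b²−780b−2400. Dividing through by −60 gives the monic gcd b²+13b+40.
Then lcm(f, g) = f·g / gcd(f, g); expanding and making the result monic gives the answer.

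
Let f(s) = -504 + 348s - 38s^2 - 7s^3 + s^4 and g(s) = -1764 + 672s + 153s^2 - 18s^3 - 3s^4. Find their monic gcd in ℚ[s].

Repeated division with remainder:
  s^4 - 7s^3 - 38s^2 + 348s - 504 = (-1/3)(-3s^4 - 18s^3 + 153s^2 + 672s - 1764) + (-13s^3 + 13s^2 + 572s - 1092)
  -3s^4 - 18s^3 + 153s^2 + 672s - 1764 = ((3/13)s + 21/13)(-13s^3 + 13s^2 + 572s - 1092) + (0)
Last nonzero remainder: -13s^3 + 13s^2 + 572s - 1092. Dividing through by -13 gives the monic gcd s^3 - s^2 - 44s + 84.

84 - 44s - s^2 + s^3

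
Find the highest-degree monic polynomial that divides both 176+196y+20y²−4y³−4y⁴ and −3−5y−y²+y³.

1+y

Euclidean algorithm in ℚ[y]:
  −4y⁴−4y³+20y²+196y+176 = (−4y−8)(y³−y²−5y−3) + (−8y²+144y+152)
  y³−y²−5y−3 = (−(1/8)y−17/8)(−8y²+144y+152) + (320y+320)
  −8y²+144y+152 = (−(1/40)y+19/40)(320y+320) + (0)
Last nonzero remainder: 320y+320. Dividing through by 320 gives the monic gcd y+1.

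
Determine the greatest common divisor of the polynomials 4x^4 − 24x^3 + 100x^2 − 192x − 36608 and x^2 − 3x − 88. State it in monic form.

x^2 − 3x − 88

Apply the Euclidean algorithm:
  4x^4 − 24x^3 + 100x^2 − 192x − 36608 = (4x^2 − 12x + 416)(x^2 − 3x − 88) + (0)
The last nonzero remainder x^2 − 3x − 88 is already monic.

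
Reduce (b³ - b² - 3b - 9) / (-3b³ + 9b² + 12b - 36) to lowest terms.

Euclidean algorithm in ℚ[b]:
  b³ - b² - 3b - 9 = (-1/3)(-3b³ + 9b² + 12b - 36) + (2b² + b - 21)
  -3b³ + 9b² + 12b - 36 = (-(3/2)b + 21/4)(2b² + b - 21) + (-(99/4)b + 297/4)
  2b² + b - 21 = (-(8/99)b - 28/99)(-(99/4)b + 297/4) + (0)
Last nonzero remainder: -(99/4)b + 297/4. Dividing through by -99/4 gives the monic gcd b - 3.
Cancel b - 3 from numerator and denominator to get the reduced form.

(-b² - 2b - 3)/(3b² - 12)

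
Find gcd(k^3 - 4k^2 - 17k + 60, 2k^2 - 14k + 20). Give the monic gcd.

Repeated division with remainder:
  k^3 - 4k^2 - 17k + 60 = ((1/2)k + 3/2)(2k^2 - 14k + 20) + (-6k + 30)
  2k^2 - 14k + 20 = (-(1/3)k + 2/3)(-6k + 30) + (0)
Last nonzero remainder: -6k + 30. Dividing through by -6 gives the monic gcd k - 5.

k - 5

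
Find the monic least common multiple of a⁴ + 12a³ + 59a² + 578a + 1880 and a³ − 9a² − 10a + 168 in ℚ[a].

a⁶ − a⁵ − 55a⁴ + 315a³ − 3156a² − 164a + 78960

Euclidean algorithm in ℚ[a]:
  a⁴ + 12a³ + 59a² + 578a + 1880 = (a + 21)(a³ − 9a² − 10a + 168) + (258a² + 620a − 1648)
  a³ − 9a² − 10a + 168 = ((1/258)a − 1471/33282)(258a² + 620a − 1648) + ((395896/16641)a + 1583584/16641)
  258a² + 620a − 1648 = ((2146689/197948)a − 1714023/98974)((395896/16641)a + 1583584/16641) + (0)
Last nonzero remainder: (395896/16641)a + 1583584/16641. Dividing through by 395896/16641 gives the monic gcd a + 4.
Then lcm(f, g) = f·g / gcd(f, g); expanding and making the result monic gives the answer.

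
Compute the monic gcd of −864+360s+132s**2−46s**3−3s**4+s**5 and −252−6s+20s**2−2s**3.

Apply the Euclidean algorithm:
  s**5−3s**4−46s**3+132s**2+360s−864 = (−(1/2)s**2−(7/2)s−21/2)(−2s**3+20s**2−6s−252) + (195s**2−585s−3510)
  −2s**3+20s**2−6s−252 = (−(2/195)s+14/195)(195s**2−585s−3510) + (0)
Last nonzero remainder: 195s**2−585s−3510. Dividing through by 195 gives the monic gcd s**2−3s−18.

−18−3s+s**2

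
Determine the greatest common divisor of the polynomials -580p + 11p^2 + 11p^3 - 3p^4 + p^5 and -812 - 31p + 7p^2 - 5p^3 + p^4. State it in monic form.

Apply the Euclidean algorithm:
  p^5 - 3p^4 + 11p^3 + 11p^2 - 580p = (p + 2)(p^4 - 5p^3 + 7p^2 - 31p - 812) + (14p^3 + 28p^2 + 294p + 1624)
  p^4 - 5p^3 + 7p^2 - 31p - 812 = ((1/14)p - 1/2)(14p^3 + 28p^2 + 294p + 1624) + (0)
Last nonzero remainder: 14p^3 + 28p^2 + 294p + 1624. Dividing through by 14 gives the monic gcd p^3 + 2p^2 + 21p + 116.

116 + 21p + 2p^2 + p^3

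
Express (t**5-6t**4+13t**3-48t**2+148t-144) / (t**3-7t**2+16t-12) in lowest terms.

(t**3-2t**2+t-36)/(t-3)

Repeated division with remainder:
  t**5-6t**4+13t**3-48t**2+148t-144 = (t**2+t+4)(t**3-7t**2+16t-12) + (-24t**2+96t-96)
  t**3-7t**2+16t-12 = (-(1/24)t+1/8)(-24t**2+96t-96) + (0)
Last nonzero remainder: -24t**2+96t-96. Dividing through by -24 gives the monic gcd t**2-4t+4.
Cancel t**2-4t+4 from numerator and denominator to get the reduced form.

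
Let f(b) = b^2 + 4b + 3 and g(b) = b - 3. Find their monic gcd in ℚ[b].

Euclidean algorithm in ℚ[b]:
  b^2 + 4b + 3 = (b + 7)(b - 3) + (24)
  b - 3 = ((1/24)b - 1/8)(24) + (0)
The last nonzero remainder is the constant 24, so the polynomials are coprime and gcd = 1.

1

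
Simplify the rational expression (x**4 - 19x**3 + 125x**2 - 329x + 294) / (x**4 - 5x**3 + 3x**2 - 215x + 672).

Repeated division with remainder:
  x**4 - 19x**3 + 125x**2 - 329x + 294 = (x**4 - 5x**3 + 3x**2 - 215x + 672) + (-14x**3 + 122x**2 - 114x - 378)
  x**4 - 5x**3 + 3x**2 - 215x + 672 = (-(1/14)x - 13/49)(-14x**3 + 122x**2 - 114x - 378) + ((1334/49)x**2 - (13340/49)x + 4002/7)
  -14x**3 + 122x**2 - 114x - 378 = (-(343/667)x - 441/667)((1334/49)x**2 - (13340/49)x + 4002/7) + (0)
Last nonzero remainder: (1334/49)x**2 - (13340/49)x + 4002/7. Dividing through by 1334/49 gives the monic gcd x**2 - 10x + 21.
Cancel x**2 - 10x + 21 from numerator and denominator to get the reduced form.

(x**2 - 9x + 14)/(x**2 + 5x + 32)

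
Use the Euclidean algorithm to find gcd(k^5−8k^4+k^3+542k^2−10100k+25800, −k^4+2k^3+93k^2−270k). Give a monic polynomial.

k^2+7k−30

Repeated division with remainder:
  k^5−8k^4+k^3+542k^2−10100k+25800 = (−k+6)(−k^4+2k^3+93k^2−270k) + (82k^3−286k^2−8480k+25800)
  −k^4+2k^3+93k^2−270k = (−(1/82)k−61/3362)(82k^3−286k^2−8480k+25800) + (−(26230/1681)k^2−(183610/1681)k+786900/1681)
  82k^3−286k^2−8480k+25800 = (−(68921/13115)k+3362/61)(−(26230/1681)k^2−(183610/1681)k+786900/1681) + (0)
Last nonzero remainder: −(26230/1681)k^2−(183610/1681)k+786900/1681. Dividing through by −26230/1681 gives the monic gcd k^2+7k−30.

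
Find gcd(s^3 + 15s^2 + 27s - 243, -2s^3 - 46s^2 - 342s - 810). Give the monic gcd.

s^2 + 18s + 81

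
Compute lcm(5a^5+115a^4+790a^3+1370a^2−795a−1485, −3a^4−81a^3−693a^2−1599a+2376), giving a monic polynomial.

Repeated division with remainder:
  5a^5+115a^4+790a^3+1370a^2−795a−1485 = (−(5/3)a+20/3)(−3a^4−81a^3−693a^2−1599a+2376) + (175a^3+3325a^2+13825a−17325)
  −3a^4−81a^3−693a^2−1599a+2376 = (−(3/175)a−24/175)(175a^3+3325a^2+13825a−17325) + (0)
Last nonzero remainder: 175a^3+3325a^2+13825a−17325. Dividing through by 175 gives the monic gcd a^3+19a^2+79a−99.
Then lcm(f, g) = f·g / gcd(f, g); expanding and making the result monic gives the answer.

a^6+31a^5+342a^4+1538a^3+2033a^2−1569a−2376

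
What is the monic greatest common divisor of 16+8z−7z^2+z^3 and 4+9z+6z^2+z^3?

1+z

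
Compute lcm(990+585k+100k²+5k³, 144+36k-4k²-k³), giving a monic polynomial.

-4752-3204k-516k²+53k³+18k⁴+k⁵

By polynomial division,
  5k³+100k²+585k+990 = (-5)(-k³-4k²+36k+144) + (80k²+765k+1710)
  -k³-4k²+36k+144 = (-(1/80)k+89/1280)(80k²+765k+1710) + ((1071/256)k+3213/128)
  80k²+765k+1710 = ((20480/1071)k+24320/357)((1071/256)k+3213/128) + (0)
Last nonzero remainder: (1071/256)k+3213/128. Dividing through by 1071/256 gives the monic gcd k+6.
Then lcm(f, g) = f·g / gcd(f, g); expanding and making the result monic gives the answer.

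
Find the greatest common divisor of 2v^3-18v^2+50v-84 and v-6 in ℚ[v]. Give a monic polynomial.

v-6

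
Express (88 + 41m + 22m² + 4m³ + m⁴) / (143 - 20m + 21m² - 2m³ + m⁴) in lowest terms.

Apply the Euclidean algorithm:
  m⁴ + 4m³ + 22m² + 41m + 88 = (m⁴ - 2m³ + 21m² - 20m + 143) + (6m³ + m² + 61m - 55)
  m⁴ - 2m³ + 21m² - 20m + 143 = ((1/6)m - 13/36)(6m³ + m² + 61m - 55) + ((403/36)m² + (403/36)m + 4433/36)
  6m³ + m² + 61m - 55 = ((216/403)m - 180/403)((403/36)m² + (403/36)m + 4433/36) + (0)
Last nonzero remainder: (403/36)m² + (403/36)m + 4433/36. Dividing through by 403/36 gives the monic gcd m² + m + 11.
Cancel m² + m + 11 from numerator and denominator to get the reduced form.

(8 + 3m + m²)/(13 - 3m + m²)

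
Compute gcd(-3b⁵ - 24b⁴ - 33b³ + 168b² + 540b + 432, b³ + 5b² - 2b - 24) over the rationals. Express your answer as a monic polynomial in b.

Apply the Euclidean algorithm:
  -3b⁵ - 24b⁴ - 33b³ + 168b² + 540b + 432 = (-3b² - 9b + 6)(b³ + 5b² - 2b - 24) + (48b² + 336b + 576)
  b³ + 5b² - 2b - 24 = ((1/48)b - 1/24)(48b² + 336b + 576) + (0)
Last nonzero remainder: 48b² + 336b + 576. Dividing through by 48 gives the monic gcd b² + 7b + 12.

b² + 7b + 12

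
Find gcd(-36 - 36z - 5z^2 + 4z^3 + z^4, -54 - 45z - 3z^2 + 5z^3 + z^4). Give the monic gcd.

-18 - 9z + 2z^2 + z^3

Repeated division with remainder:
  z^4 + 4z^3 - 5z^2 - 36z - 36 = (z^4 + 5z^3 - 3z^2 - 45z - 54) + (-z^3 - 2z^2 + 9z + 18)
  z^4 + 5z^3 - 3z^2 - 45z - 54 = (-z - 3)(-z^3 - 2z^2 + 9z + 18) + (0)
Last nonzero remainder: -z^3 - 2z^2 + 9z + 18. Dividing through by -1 gives the monic gcd z^3 + 2z^2 - 9z - 18.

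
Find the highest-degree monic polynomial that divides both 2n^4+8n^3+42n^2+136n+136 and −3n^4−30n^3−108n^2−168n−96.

Apply the Euclidean algorithm:
  2n^4+8n^3+42n^2+136n+136 = (−2/3)(−3n^4−30n^3−108n^2−168n−96) + (−12n^3−30n^2+24n+72)
  −3n^4−30n^3−108n^2−168n−96 = ((1/4)n+15/8)(−12n^3−30n^2+24n+72) + (−(231/4)n^2−231n−231)
  −12n^3−30n^2+24n+72 = ((16/77)n−24/77)(−(231/4)n^2−231n−231) + (0)
Last nonzero remainder: −(231/4)n^2−231n−231. Dividing through by −231/4 gives the monic gcd n^2+4n+4.

n^2+4n+4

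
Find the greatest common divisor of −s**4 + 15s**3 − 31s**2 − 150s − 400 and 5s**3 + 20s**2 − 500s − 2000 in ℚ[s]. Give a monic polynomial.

s − 10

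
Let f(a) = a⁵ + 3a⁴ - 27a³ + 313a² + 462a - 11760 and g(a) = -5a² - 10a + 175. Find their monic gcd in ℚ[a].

a² + 2a - 35

By polynomial division,
  a⁵ + 3a⁴ - 27a³ + 313a² + 462a - 11760 = (-(1/5)a³ - (1/5)a² - (6/5)a - 336/5)(-5a² - 10a + 175) + (0)
Last nonzero remainder: -5a² - 10a + 175. Dividing through by -5 gives the monic gcd a² + 2a - 35.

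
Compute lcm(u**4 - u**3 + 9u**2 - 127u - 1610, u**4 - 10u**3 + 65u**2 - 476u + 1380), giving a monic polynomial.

u**6 - 12u**5 + 50u**4 - 256u**3 + 57u**2 + 13900u - 48300

Apply the Euclidean algorithm:
  u**4 - u**3 + 9u**2 - 127u - 1610 = (u**4 - 10u**3 + 65u**2 - 476u + 1380) + (9u**3 - 56u**2 + 349u - 2990)
  u**4 - 10u**3 + 65u**2 - 476u + 1380 = ((1/9)u - 34/81)(9u**3 - 56u**2 + 349u - 2990) + ((220/81)u**2 + (220/81)u + 10120/81)
  9u**3 - 56u**2 + 349u - 2990 = ((729/220)u - 1053/44)((220/81)u**2 + (220/81)u + 10120/81) + (0)
Last nonzero remainder: (220/81)u**2 + (220/81)u + 10120/81. Dividing through by 220/81 gives the monic gcd u**2 + u + 46.
Then lcm(f, g) = f·g / gcd(f, g); expanding and making the result monic gives the answer.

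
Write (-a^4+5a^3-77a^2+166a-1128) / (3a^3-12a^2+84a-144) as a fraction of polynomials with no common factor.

(-a^2+3a-47)/(3a-6)

Apply the Euclidean algorithm:
  -a^4+5a^3-77a^2+166a-1128 = (-(1/3)a+1/3)(3a^3-12a^2+84a-144) + (-45a^2+90a-1080)
  3a^3-12a^2+84a-144 = (-(1/15)a+2/15)(-45a^2+90a-1080) + (0)
Last nonzero remainder: -45a^2+90a-1080. Dividing through by -45 gives the monic gcd a^2-2a+24.
Cancel a^2-2a+24 from numerator and denominator to get the reduced form.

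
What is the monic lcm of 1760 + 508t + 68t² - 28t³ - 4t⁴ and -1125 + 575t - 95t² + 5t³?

-19800 + 445t + 573t² + 426t³ - 70t⁴ - 7t⁵ + t⁶

Apply the Euclidean algorithm:
  -4t⁴ - 28t³ + 68t² + 508t + 1760 = (-(4/5)t - 104/5)(5t³ - 95t² + 575t - 1125) + (-1448t² + 11568t - 21640)
  5t³ - 95t² + 575t - 1125 = (-(5/1448)t + 9965/262088)(-1448t² + 11568t - 21640) + ((1980160/32761)t - 9900800/32761)
  -1448t² + 11568t - 21640 = (-(5929741/247520)t + 17723701/247520)((1980160/32761)t - 9900800/32761) + (0)
Last nonzero remainder: (1980160/32761)t - 9900800/32761. Dividing through by 1980160/32761 gives the monic gcd t - 5.
Then lcm(f, g) = f·g / gcd(f, g); expanding and making the result monic gives the answer.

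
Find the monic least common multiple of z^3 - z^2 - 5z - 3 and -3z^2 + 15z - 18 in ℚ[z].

Apply the Euclidean algorithm:
  z^3 - z^2 - 5z - 3 = (-(1/3)z - 4/3)(-3z^2 + 15z - 18) + (9z - 27)
  -3z^2 + 15z - 18 = (-(1/3)z + 2/3)(9z - 27) + (0)
Last nonzero remainder: 9z - 27. Dividing through by 9 gives the monic gcd z - 3.
Then lcm(f, g) = f·g / gcd(f, g); expanding and making the result monic gives the answer.

z^4 - 3z^3 - 3z^2 + 7z + 6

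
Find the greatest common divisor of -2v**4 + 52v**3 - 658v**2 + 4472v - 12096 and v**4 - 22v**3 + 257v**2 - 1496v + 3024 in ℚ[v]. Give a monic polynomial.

v**3 - 18v**2 + 185v - 756

By polynomial division,
  -2v**4 + 52v**3 - 658v**2 + 4472v - 12096 = (-2)(v**4 - 22v**3 + 257v**2 - 1496v + 3024) + (8v**3 - 144v**2 + 1480v - 6048)
  v**4 - 22v**3 + 257v**2 - 1496v + 3024 = ((1/8)v - 1/2)(8v**3 - 144v**2 + 1480v - 6048) + (0)
Last nonzero remainder: 8v**3 - 144v**2 + 1480v - 6048. Dividing through by 8 gives the monic gcd v**3 - 18v**2 + 185v - 756.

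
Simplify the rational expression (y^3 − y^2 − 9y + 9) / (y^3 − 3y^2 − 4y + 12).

(y^2 + 2y − 3)/(y^2 − 4)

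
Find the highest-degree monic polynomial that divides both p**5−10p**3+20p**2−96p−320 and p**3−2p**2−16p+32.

p**2−16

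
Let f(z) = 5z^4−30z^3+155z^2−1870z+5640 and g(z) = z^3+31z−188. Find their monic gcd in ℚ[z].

Repeated division with remainder:
  5z^4−30z^3+155z^2−1870z+5640 = (5z−30)(z^3+31z−188) + (0)
The last nonzero remainder z^3+31z−188 is already monic.

z^3+31z−188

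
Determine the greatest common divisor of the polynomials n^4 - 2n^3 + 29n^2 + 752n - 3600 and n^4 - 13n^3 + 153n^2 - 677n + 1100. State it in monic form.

n^2 - 7n + 100

By polynomial division,
  n^4 - 2n^3 + 29n^2 + 752n - 3600 = (n^4 - 13n^3 + 153n^2 - 677n + 1100) + (11n^3 - 124n^2 + 1429n - 4700)
  n^4 - 13n^3 + 153n^2 - 677n + 1100 = ((1/11)n - 19/121)(11n^3 - 124n^2 + 1429n - 4700) + ((438/121)n^2 - (3066/121)n + 43800/121)
  11n^3 - 124n^2 + 1429n - 4700 = ((1331/438)n - 5687/438)((438/121)n^2 - (3066/121)n + 43800/121) + (0)
Last nonzero remainder: (438/121)n^2 - (3066/121)n + 43800/121. Dividing through by 438/121 gives the monic gcd n^2 - 7n + 100.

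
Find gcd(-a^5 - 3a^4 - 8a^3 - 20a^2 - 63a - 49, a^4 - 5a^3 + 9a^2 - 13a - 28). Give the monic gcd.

a^3 - a^2 + 5a + 7

Apply the Euclidean algorithm:
  -a^5 - 3a^4 - 8a^3 - 20a^2 - 63a - 49 = (-a - 8)(a^4 - 5a^3 + 9a^2 - 13a - 28) + (-39a^3 + 39a^2 - 195a - 273)
  a^4 - 5a^3 + 9a^2 - 13a - 28 = (-(1/39)a + 4/39)(-39a^3 + 39a^2 - 195a - 273) + (0)
Last nonzero remainder: -39a^3 + 39a^2 - 195a - 273. Dividing through by -39 gives the monic gcd a^3 - a^2 + 5a + 7.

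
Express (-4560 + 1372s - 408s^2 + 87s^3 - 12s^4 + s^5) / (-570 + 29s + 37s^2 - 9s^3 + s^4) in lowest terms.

(-120 + 14s - 5s^2 + s^3)/(-15 - 2s + s^2)

By polynomial division,
  s^5 - 12s^4 + 87s^3 - 408s^2 + 1372s - 4560 = (s - 3)(s^4 - 9s^3 + 37s^2 + 29s - 570) + (23s^3 - 326s^2 + 2029s - 6270)
  s^4 - 9s^3 + 37s^2 + 29s - 570 = ((1/23)s + 119/529)(23s^3 - 326s^2 + 2029s - 6270) + ((11700/529)s^2 - (81900/529)s + 444600/529)
  23s^3 - 326s^2 + 2029s - 6270 = ((12167/11700)s - 5819/780)((11700/529)s^2 - (81900/529)s + 444600/529) + (0)
Last nonzero remainder: (11700/529)s^2 - (81900/529)s + 444600/529. Dividing through by 11700/529 gives the monic gcd s^2 - 7s + 38.
Cancel s^2 - 7s + 38 from numerator and denominator to get the reduced form.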